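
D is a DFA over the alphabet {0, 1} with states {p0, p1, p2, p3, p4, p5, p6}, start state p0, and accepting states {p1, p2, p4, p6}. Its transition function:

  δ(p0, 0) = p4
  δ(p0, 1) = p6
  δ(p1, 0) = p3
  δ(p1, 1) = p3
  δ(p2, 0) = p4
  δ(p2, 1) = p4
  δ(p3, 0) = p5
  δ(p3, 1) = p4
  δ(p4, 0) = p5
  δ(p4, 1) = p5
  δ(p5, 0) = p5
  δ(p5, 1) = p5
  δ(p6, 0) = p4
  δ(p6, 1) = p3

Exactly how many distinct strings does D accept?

The useful subgraph on states {p0, p3, p4, p6} is acyclic, so L(D) is finite; the longest accepting path visits 4 useful states, giving maximum string length 3.
Counting accepting paths from p0 by length: 2 of length 1, 1 of length 2, 1 of length 3. Total 4.

4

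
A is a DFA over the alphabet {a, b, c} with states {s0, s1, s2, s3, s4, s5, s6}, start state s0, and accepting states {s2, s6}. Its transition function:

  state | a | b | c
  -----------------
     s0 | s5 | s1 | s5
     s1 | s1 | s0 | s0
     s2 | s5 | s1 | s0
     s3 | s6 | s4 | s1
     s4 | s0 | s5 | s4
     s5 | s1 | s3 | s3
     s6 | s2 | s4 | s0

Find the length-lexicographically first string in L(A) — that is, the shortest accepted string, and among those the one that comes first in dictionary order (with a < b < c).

aba

A breadth-first search from s0 reaches an accepting state first via the path s0 → s5 → s3 → s6 on input aba.
No string of length < 3 is accepted (BFS exhausts all shorter strings without reaching an accepting state), and aba is the lexicographically least accepting string of length 3.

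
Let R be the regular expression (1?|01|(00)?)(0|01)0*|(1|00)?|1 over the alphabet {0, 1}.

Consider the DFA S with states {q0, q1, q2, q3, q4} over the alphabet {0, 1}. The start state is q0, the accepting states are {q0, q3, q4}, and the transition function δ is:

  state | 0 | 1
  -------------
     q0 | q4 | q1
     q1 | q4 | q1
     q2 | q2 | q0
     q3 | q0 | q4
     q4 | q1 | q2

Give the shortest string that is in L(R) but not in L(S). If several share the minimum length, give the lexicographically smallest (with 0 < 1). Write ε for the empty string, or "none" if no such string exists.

1

The string 1 is accepted by R but not by S.
No shorter string lies in the difference, and 1 is the lexicographically first length-1 string in L(R) \ L(S).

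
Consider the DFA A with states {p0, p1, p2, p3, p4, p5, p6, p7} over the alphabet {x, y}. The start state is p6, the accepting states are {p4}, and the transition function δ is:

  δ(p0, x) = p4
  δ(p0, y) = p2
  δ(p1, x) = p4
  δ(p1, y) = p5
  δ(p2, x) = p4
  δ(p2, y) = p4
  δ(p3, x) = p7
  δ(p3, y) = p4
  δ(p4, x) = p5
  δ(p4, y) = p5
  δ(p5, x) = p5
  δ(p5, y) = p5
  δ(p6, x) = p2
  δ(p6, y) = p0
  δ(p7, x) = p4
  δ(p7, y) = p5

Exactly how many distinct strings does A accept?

5

The useful subgraph on states {p0, p2, p4, p6} is acyclic, so L(A) is finite; the longest accepting path visits 4 useful states, giving maximum string length 3.
Counting accepting paths from p6 by length: 3 of length 2, 2 of length 3. Total 5.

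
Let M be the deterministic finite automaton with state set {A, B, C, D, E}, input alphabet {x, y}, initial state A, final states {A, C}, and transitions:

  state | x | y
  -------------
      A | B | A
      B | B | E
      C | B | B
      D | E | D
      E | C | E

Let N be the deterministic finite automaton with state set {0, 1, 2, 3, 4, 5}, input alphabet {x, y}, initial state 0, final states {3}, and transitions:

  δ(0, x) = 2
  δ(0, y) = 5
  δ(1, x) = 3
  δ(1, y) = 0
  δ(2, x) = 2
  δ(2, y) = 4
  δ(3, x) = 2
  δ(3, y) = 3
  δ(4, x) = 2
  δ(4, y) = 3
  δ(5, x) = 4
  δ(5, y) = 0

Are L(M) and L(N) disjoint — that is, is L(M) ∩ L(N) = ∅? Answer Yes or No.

Yes

Exploring the product automaton M × N from the start pair (A, 0), following both machines on each input symbol, reaches 7 state pairs: (A, 0), (B, 2), (A, 5), (E, 4), (B, 4), (C, 2), (E, 3).
M accepts in {A, C} and N accepts in {3}; no reachable pair has both components accepting, so no string drives both machines to acceptance simultaneously and L(M) ∩ L(N) = ∅.
So no string is accepted by both, and the intersection is empty.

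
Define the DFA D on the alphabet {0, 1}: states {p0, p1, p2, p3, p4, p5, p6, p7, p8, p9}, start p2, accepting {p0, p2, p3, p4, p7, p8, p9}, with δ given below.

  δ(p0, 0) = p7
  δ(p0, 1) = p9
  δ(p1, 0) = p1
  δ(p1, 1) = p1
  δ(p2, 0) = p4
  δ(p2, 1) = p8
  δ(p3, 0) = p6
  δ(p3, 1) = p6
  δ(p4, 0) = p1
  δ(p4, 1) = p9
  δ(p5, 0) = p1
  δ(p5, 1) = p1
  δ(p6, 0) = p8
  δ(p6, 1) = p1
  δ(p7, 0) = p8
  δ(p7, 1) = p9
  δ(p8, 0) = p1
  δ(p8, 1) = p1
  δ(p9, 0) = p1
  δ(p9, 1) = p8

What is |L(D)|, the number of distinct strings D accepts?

5

The useful subgraph on states {p2, p4, p8, p9} is acyclic, so L(D) is finite; the longest accepting path visits 4 useful states, giving maximum string length 3.
Counting accepting paths from p2 by length: 1 of length 0, 2 of length 1, 1 of length 2, 1 of length 3. Total 5.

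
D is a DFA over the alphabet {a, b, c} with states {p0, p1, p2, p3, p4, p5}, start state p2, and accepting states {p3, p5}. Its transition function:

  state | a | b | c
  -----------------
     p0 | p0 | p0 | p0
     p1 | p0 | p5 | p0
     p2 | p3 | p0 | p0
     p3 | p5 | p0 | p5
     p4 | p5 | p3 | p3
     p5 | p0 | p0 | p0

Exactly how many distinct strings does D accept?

3

The useful subgraph on states {p2, p3, p5} is acyclic, so L(D) is finite; the longest accepting path visits 3 useful states, giving maximum string length 2.
Counting accepting paths from p2 by length: 1 of length 1, 2 of length 2. Total 3.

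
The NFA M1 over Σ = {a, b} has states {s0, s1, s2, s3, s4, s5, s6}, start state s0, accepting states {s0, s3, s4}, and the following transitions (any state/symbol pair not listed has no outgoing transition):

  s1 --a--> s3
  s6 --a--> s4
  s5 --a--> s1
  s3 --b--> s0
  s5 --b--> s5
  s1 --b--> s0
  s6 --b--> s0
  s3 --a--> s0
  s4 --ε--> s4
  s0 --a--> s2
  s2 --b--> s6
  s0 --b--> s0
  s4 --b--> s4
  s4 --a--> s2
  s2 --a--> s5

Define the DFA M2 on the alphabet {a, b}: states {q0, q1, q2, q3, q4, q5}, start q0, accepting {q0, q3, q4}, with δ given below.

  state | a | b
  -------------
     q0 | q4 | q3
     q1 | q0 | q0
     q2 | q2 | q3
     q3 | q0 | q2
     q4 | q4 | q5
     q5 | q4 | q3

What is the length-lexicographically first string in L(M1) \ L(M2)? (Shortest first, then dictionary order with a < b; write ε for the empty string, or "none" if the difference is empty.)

bb

The string bb is accepted by M1 but not by M2.
No shorter string lies in the difference, and bb is the lexicographically first length-2 string in L(M1) \ L(M2).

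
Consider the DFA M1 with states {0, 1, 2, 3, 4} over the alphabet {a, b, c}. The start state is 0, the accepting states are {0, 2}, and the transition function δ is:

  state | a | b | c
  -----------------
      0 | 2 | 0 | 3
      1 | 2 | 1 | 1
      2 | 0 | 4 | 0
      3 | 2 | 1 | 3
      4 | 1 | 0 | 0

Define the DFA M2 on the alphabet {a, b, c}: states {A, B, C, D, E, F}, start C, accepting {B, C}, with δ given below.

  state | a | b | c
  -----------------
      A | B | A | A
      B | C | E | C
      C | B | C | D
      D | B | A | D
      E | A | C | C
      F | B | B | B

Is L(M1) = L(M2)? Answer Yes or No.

Yes

Exploring the product automaton M1 × M2 from the start pair (0, C), following both machines on each input symbol, reaches 5 state pairs: (0, C), (2, B), (3, D), (4, E), (1, A).
M1 accepts in {0, 2} and M2 accepts in {B, C}. In every reachable pair the two components are either both accepting — (0, C), (2, B) — or both non-accepting, so no string is accepted by exactly one of the machines: L(M1) \ L(M2) and L(M2) \ L(M1) are both empty.
Hence every string is accepted by M1 iff it is accepted by M2, and the two languages coincide.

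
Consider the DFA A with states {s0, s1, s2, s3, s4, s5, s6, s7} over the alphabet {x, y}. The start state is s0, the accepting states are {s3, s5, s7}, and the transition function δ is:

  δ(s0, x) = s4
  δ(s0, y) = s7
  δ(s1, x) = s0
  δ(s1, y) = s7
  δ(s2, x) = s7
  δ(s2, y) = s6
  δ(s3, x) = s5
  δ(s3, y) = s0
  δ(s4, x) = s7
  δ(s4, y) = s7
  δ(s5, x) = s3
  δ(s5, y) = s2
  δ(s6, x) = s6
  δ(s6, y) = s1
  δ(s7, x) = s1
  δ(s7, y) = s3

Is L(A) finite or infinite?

State s0 is reachable from the start and can reach an accepting state, and it lies on the cycle s0 → s4 → s7 → s1 → s0.
Traversing that cycle any number of times yields accepted strings of unbounded length, so the language is infinite.

infinite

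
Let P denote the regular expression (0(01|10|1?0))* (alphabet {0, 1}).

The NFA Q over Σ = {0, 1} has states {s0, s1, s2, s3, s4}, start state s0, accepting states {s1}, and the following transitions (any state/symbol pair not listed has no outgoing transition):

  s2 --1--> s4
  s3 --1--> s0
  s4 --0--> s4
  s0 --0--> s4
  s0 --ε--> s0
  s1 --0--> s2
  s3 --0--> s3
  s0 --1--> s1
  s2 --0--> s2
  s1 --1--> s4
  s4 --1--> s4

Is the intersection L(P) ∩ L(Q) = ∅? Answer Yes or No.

Converting the expression P to a DFA (subset construction, then merging equivalent states) gives the minimal DFA with states {p0, p1, p2, p3, p4}, start state p0, accepting states {p0, p3} and transitions p0: 0→p1, 1→p2; p1: 0→p3, 1→p4; p2: 0→p2, 1→p2; p3: 0→p1, 1→p0; p4: 0→p0, 1→p2.
Exploring the product automaton P × Q from the start pair (p0, s0), following both machines on each input symbol, reaches 8 state pairs: (p0, s0), (p1, s4), (p2, s1), (p3, s4), (p4, s4), (p2, s2), (p2, s4), (p0, s4).
P accepts in {p0, p3} and Q accepts in {s1}; no reachable pair has both components accepting, so no string drives both machines to acceptance simultaneously and L(P) ∩ L(Q) = ∅.
So no string is accepted by both, and the intersection is empty.

Yes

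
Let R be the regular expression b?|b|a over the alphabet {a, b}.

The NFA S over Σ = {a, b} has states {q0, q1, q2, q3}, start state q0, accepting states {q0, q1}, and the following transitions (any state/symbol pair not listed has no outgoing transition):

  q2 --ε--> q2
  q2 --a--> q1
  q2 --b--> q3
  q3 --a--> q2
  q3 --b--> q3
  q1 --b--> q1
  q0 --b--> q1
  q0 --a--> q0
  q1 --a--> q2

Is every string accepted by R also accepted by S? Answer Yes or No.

Converting the expression R to a DFA (subset construction, then merging equivalent states) gives the minimal DFA with states {r0, r1, r2}, start state r0, accepting states {r0, r1} and transitions r0: a→r1, b→r1; r1: a→r2, b→r2; r2: a→r2, b→r2.
Exploring the product automaton R × S from the start pair (r0, q0), following both machines on each input symbol, reaches 7 state pairs: (r0, q0), (r1, q0), (r1, q1), (r2, q0), (r2, q1), (r2, q2), (r2, q3).
R accepts in {r0, r1} and S accepts in {q0, q1}. The reachable pairs whose R-component is accepting are (r0, q0), (r1, q0), (r1, q1); in each of them the S-component is accepting too, so the product for L(R) \ L(S) (R-component accepting, S-component rejecting) has no reachable accepting pair and the difference is empty.
Hence every string in L(R) is also in L(S).

Yes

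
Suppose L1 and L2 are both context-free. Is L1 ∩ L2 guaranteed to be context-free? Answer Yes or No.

{aⁿbⁿcᵐ : m,n≥0} and {aᵐbⁿcⁿ : m,n≥0} are both context-free, but their intersection {aⁿbⁿcⁿ : n≥0} is not (pumping lemma).

No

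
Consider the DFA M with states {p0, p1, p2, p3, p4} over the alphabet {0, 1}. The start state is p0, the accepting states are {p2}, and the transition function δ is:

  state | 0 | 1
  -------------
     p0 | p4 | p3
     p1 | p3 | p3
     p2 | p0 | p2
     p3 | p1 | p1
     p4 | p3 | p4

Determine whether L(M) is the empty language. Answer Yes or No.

The states reachable from the start state are {p0, p1, p3, p4}.
None of the accepting states {p2} is reachable, so no string is accepted and L(M) = ∅.

Yes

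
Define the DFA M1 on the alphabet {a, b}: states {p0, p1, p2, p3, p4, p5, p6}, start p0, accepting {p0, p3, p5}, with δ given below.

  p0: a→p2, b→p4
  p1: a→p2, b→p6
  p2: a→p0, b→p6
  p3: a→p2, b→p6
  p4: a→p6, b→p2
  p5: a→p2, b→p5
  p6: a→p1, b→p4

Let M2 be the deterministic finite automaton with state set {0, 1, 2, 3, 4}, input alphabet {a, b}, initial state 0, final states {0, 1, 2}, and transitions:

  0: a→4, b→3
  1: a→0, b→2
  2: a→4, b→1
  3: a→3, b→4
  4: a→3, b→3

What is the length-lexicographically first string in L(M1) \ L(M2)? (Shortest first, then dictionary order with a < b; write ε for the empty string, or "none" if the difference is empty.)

aa

The string aa is accepted by M1 but not by M2.
No shorter string lies in the difference, and aa is the lexicographically first length-2 string in L(M1) \ L(M2).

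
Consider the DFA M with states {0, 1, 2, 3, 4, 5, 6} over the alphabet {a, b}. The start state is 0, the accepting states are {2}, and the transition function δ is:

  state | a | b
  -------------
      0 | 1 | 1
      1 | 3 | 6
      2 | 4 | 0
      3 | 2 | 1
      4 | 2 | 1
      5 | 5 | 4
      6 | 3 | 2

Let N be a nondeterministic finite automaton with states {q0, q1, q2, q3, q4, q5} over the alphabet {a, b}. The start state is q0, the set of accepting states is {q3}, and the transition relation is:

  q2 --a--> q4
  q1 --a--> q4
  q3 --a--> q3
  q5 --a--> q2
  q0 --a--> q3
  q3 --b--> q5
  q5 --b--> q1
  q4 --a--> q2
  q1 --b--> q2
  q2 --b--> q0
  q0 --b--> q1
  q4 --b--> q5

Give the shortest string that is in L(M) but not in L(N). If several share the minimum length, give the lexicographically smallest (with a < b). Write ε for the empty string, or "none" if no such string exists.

The string abb is accepted by M but not by N.
No shorter string lies in the difference, and abb is the lexicographically first length-3 string in L(M) \ L(N).

abb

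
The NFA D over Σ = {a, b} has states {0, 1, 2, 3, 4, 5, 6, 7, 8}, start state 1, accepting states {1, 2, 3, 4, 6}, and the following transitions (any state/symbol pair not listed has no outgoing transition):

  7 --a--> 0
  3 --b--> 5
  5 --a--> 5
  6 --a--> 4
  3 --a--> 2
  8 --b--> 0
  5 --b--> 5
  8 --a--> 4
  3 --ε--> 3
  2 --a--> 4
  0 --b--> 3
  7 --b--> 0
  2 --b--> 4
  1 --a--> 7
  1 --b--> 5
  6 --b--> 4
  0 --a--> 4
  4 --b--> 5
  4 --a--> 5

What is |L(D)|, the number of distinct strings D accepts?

11

The useful subgraph on states {0, 1, 2, 3, 4, 7} is acyclic, so L(D) is finite; the longest accepting path visits 6 useful states, giving maximum string length 5.
Counting accepting paths from 1 by length: 1 of length 0, 4 of length 3, 2 of length 4, 4 of length 5. Total 11.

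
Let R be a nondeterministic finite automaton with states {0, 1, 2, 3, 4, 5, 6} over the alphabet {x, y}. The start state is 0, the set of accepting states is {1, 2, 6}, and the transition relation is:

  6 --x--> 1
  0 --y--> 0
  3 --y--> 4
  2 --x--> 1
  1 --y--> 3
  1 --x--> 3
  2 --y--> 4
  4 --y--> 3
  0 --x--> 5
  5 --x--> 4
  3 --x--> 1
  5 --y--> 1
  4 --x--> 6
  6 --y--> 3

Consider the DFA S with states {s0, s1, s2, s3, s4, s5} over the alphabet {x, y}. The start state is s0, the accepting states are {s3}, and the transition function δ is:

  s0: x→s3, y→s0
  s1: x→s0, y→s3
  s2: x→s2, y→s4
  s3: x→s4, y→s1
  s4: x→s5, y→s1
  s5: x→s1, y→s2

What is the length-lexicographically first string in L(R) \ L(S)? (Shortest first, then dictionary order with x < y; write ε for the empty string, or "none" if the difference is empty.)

xy

The string xy is accepted by R but not by S.
No shorter string lies in the difference, and xy is the lexicographically first length-2 string in L(R) \ L(S).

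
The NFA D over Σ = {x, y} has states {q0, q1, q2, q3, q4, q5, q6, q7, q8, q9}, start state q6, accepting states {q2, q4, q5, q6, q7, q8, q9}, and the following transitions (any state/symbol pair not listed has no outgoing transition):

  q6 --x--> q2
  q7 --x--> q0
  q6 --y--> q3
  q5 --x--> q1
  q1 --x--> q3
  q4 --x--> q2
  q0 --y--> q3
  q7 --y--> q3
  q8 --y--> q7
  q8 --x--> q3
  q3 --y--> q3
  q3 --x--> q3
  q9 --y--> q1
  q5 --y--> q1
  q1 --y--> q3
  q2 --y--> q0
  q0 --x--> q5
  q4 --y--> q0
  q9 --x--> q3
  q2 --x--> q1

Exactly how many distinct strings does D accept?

3

The useful subgraph on states {q0, q2, q5, q6} is acyclic, so L(D) is finite; the longest accepting path visits 4 useful states, giving maximum string length 3.
Counting accepting paths from q6 by length: 1 of length 0, 1 of length 1, 1 of length 3. Total 3.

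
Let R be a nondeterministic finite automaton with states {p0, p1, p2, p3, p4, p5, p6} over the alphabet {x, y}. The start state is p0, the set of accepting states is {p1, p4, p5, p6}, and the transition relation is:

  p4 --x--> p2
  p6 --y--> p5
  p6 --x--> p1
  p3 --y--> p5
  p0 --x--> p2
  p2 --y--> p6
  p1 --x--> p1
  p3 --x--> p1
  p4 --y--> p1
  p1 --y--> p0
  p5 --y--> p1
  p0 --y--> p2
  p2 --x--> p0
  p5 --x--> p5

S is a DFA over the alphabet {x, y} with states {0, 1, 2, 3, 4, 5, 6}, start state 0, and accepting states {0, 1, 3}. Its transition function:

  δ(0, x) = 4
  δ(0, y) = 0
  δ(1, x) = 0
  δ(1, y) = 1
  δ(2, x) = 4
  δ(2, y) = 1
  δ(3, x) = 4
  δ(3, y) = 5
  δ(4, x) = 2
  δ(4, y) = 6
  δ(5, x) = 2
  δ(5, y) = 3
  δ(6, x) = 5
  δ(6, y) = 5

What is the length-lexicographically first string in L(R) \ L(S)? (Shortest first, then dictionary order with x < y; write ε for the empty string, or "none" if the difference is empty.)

xy

The string xy is accepted by R but not by S.
No shorter string lies in the difference, and xy is the lexicographically first length-2 string in L(R) \ L(S).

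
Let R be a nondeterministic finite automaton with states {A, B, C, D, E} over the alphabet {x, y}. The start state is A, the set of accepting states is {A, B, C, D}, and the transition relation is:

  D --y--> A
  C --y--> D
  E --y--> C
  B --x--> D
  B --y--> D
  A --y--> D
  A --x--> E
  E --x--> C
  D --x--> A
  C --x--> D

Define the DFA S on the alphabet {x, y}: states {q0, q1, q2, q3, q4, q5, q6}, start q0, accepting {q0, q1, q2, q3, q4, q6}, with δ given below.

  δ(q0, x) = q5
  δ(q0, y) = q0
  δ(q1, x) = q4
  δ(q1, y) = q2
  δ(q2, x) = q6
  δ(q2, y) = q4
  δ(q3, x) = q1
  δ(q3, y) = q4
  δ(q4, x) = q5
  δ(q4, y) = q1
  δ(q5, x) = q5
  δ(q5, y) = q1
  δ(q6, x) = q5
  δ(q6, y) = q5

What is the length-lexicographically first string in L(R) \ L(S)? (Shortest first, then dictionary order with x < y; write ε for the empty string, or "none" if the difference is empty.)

The string xx is accepted by R but not by S.
No shorter string lies in the difference, and xx is the lexicographically first length-2 string in L(R) \ L(S).

xx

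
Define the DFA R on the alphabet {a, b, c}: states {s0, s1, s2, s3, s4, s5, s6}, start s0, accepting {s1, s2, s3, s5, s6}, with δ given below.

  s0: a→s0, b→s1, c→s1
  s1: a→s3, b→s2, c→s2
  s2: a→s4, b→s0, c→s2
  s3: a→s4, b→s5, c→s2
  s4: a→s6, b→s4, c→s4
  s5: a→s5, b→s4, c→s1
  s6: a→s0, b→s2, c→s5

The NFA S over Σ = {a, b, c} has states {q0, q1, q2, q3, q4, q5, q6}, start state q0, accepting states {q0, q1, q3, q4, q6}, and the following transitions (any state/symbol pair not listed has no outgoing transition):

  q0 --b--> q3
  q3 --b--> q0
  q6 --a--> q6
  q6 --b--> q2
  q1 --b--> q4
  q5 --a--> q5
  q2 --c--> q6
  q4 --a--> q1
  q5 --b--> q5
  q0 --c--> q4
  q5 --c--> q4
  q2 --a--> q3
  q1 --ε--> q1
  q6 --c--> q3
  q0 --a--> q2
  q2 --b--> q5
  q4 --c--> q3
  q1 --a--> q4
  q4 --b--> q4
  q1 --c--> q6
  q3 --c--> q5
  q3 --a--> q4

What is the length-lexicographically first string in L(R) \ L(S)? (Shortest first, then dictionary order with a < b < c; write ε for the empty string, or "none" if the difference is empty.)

The string ab is accepted by R but not by S.
No shorter string lies in the difference, and ab is the lexicographically first length-2 string in L(R) \ L(S).

ab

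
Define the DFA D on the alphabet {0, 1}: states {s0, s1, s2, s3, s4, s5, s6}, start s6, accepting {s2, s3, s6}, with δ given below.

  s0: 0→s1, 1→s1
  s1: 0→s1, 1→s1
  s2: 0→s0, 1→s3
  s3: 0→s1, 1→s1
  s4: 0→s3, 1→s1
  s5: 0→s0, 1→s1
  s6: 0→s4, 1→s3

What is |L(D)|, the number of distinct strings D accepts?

3

The useful subgraph on states {s3, s4, s6} is acyclic, so L(D) is finite; the longest accepting path visits 3 useful states, giving maximum string length 2.
Counting accepting paths from s6 by length: 1 of length 0, 1 of length 1, 1 of length 2. Total 3.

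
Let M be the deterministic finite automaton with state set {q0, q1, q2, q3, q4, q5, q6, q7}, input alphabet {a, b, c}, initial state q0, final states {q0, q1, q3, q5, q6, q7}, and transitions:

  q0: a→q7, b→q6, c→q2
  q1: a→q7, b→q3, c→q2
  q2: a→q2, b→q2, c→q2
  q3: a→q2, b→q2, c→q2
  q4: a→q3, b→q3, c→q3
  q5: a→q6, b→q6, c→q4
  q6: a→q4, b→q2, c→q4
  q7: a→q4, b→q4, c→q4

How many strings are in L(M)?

18

The useful subgraph on states {q0, q3, q4, q6, q7} is acyclic, so L(M) is finite; the longest accepting path visits 4 useful states, giving maximum string length 3.
Counting accepting paths from q0 by length: 1 of length 0, 2 of length 1, 15 of length 3. Total 18.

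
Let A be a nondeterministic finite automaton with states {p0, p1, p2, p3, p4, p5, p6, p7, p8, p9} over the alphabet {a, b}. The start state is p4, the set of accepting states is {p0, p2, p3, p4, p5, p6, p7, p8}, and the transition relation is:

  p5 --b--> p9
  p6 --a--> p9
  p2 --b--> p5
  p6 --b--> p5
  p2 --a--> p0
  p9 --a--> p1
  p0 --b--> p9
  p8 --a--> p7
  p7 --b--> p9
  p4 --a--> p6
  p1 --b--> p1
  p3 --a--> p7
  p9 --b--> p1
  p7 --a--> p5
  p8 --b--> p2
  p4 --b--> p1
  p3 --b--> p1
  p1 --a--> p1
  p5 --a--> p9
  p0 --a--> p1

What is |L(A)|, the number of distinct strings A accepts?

3

The useful subgraph on states {p4, p5, p6} is acyclic, so L(A) is finite; the longest accepting path visits 3 useful states, giving maximum string length 2.
Counting accepting paths from p4 by length: 1 of length 0, 1 of length 1, 1 of length 2. Total 3.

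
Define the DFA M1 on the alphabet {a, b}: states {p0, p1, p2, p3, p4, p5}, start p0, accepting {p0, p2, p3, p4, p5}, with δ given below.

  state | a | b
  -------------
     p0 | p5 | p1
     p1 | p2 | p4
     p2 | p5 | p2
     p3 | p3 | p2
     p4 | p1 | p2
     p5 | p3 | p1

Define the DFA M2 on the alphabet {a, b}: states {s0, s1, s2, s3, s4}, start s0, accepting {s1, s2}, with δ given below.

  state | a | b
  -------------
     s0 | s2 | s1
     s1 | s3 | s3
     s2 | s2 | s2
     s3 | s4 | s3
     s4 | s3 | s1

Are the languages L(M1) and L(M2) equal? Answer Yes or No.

The empty string ε is accepted by M1 but rejected by M2.
So L(M1) ≠ L(M2).

No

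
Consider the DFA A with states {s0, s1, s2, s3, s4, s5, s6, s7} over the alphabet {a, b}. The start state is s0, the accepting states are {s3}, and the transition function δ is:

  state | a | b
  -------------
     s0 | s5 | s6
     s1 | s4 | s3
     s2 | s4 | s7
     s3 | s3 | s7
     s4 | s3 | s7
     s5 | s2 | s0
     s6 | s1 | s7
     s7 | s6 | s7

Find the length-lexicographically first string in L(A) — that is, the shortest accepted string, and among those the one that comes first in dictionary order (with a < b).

A breadth-first search from s0 reaches an accepting state first via the path s0 → s6 → s1 → s3 on input bab.
No string of length < 3 is accepted (BFS exhausts all shorter strings without reaching an accepting state), and bab is the lexicographically least accepting string of length 3.

bab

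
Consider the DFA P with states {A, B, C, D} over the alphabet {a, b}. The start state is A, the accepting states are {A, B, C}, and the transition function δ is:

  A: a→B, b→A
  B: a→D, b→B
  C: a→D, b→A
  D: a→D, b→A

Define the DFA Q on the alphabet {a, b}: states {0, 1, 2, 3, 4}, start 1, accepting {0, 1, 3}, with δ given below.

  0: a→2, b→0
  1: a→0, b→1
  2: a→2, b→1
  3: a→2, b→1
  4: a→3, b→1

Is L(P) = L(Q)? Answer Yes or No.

Yes

Exploring the product automaton P × Q from the start pair (A, 1), following both machines on each input symbol, reaches 3 state pairs: (A, 1), (B, 0), (D, 2).
P accepts in {A, B, C} and Q accepts in {0, 1, 3}. In every reachable pair the two components are either both accepting — (A, 1), (B, 0) — or both non-accepting, so no string is accepted by exactly one of the machines: L(P) \ L(Q) and L(Q) \ L(P) are both empty.
Hence every string is accepted by P iff it is accepted by Q, and the two languages coincide.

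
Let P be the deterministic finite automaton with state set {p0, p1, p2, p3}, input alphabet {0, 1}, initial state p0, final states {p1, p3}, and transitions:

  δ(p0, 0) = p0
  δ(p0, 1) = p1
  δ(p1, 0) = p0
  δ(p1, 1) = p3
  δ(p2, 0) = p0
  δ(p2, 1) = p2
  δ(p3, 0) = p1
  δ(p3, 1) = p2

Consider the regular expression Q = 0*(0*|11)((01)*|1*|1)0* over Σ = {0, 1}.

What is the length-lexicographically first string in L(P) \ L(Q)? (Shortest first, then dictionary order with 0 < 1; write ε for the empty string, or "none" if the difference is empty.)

101

The string 101 is accepted by P but not by Q.
No shorter string lies in the difference, and 101 is the lexicographically first length-3 string in L(P) \ L(Q).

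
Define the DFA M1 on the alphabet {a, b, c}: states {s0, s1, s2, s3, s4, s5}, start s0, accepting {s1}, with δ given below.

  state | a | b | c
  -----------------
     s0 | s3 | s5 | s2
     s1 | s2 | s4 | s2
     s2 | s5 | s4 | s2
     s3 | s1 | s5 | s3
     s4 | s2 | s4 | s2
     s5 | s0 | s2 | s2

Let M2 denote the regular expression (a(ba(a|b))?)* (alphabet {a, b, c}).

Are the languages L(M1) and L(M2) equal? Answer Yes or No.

The string aca is accepted by M1 but rejected by M2.
So L(M1) ≠ L(M2).

No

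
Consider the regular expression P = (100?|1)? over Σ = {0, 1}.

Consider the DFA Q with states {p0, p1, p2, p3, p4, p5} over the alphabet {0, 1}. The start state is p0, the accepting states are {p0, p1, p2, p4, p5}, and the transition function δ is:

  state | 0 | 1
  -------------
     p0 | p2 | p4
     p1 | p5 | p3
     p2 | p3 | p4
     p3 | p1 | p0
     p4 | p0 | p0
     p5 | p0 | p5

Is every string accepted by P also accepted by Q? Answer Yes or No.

Yes

Converting the expression P to a DFA (subset construction, then merging equivalent states) gives the minimal DFA with states {r0, r1, r2, r3, r4}, start state r0, accepting states {r0, r2, r3, r4} and transitions r0: 0→r1, 1→r2; r1: 0→r1, 1→r1; r2: 0→r3, 1→r1; r3: 0→r4, 1→r1; r4: 0→r1, 1→r1.
Exploring the product automaton P × Q from the start pair (r0, p0), following both machines on each input symbol, reaches 10 state pairs: (r0, p0), (r1, p2), (r2, p4), (r1, p3), (r1, p4), (r3, p0), (r1, p0), (r1, p1), (r4, p2), (r1, p5).
P accepts in {r0, r2, r3, r4} and Q accepts in {p0, p1, p2, p4, p5}. The reachable pairs whose P-component is accepting are (r0, p0), (r2, p4), (r3, p0), (r4, p2); in each of them the Q-component is accepting too, so the product for L(P) \ L(Q) (P-component accepting, Q-component rejecting) has no reachable accepting pair and the difference is empty.
Hence every string in L(P) is also in L(Q).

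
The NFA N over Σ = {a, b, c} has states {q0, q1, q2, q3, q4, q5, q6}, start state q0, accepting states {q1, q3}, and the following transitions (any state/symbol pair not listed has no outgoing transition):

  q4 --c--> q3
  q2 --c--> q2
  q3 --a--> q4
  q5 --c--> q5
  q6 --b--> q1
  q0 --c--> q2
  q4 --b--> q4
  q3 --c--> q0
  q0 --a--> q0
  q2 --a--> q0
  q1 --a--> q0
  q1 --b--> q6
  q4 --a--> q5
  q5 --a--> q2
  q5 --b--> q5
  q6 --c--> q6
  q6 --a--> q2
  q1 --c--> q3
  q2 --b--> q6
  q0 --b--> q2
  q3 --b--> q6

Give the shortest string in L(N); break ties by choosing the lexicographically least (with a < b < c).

bbb

A breadth-first search from q0 reaches an accepting state first via the path q0 → q2 → q6 → q1 on input bbb.
No string of length < 3 is accepted (BFS exhausts all shorter strings without reaching an accepting state), and bbb is the lexicographically least accepting string of length 3.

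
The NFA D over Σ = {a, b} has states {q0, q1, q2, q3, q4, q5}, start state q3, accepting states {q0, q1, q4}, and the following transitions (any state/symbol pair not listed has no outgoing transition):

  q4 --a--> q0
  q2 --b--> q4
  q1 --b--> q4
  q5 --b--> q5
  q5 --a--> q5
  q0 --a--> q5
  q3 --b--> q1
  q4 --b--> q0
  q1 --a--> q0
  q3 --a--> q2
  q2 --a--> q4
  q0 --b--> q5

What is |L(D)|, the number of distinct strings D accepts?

11

The useful subgraph on states {q0, q1, q2, q3, q4} is acyclic, so L(D) is finite; the longest accepting path visits 4 useful states, giving maximum string length 3.
Counting accepting paths from q3 by length: 1 of length 1, 4 of length 2, 6 of length 3. Total 11.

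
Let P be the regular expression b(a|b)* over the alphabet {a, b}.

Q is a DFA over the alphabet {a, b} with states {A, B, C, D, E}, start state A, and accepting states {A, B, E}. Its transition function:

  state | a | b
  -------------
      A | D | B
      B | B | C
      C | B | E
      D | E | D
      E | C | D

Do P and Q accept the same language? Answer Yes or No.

The string bb is accepted by P but rejected by Q.
So L(P) ≠ L(Q).

No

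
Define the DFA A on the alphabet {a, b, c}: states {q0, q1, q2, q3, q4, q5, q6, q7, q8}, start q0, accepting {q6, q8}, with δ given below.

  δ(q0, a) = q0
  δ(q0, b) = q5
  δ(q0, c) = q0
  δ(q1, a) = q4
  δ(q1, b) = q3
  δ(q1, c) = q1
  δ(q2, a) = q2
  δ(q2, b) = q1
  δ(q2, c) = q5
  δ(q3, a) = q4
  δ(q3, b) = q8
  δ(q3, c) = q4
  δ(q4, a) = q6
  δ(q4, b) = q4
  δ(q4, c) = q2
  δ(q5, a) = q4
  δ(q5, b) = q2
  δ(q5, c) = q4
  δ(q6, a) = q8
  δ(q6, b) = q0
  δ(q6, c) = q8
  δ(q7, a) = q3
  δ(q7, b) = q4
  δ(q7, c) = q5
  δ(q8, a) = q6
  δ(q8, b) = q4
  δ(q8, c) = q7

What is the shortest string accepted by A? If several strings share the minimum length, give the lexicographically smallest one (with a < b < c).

A breadth-first search from q0 reaches an accepting state first via the path q0 → q5 → q4 → q6 on input baa.
No string of length < 3 is accepted (BFS exhausts all shorter strings without reaching an accepting state), and baa is the lexicographically least accepting string of length 3.

baa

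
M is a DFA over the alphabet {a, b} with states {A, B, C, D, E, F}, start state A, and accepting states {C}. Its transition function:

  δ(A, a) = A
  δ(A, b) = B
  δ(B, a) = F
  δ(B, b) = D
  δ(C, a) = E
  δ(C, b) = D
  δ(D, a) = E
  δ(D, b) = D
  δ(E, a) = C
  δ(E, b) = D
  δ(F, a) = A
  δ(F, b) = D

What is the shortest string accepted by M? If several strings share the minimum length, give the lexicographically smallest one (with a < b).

bbaa

A breadth-first search from A reaches an accepting state first via the path A → B → D → E → C on input bbaa.
No string of length < 4 is accepted (BFS exhausts all shorter strings without reaching an accepting state), and bbaa is the lexicographically least accepting string of length 4.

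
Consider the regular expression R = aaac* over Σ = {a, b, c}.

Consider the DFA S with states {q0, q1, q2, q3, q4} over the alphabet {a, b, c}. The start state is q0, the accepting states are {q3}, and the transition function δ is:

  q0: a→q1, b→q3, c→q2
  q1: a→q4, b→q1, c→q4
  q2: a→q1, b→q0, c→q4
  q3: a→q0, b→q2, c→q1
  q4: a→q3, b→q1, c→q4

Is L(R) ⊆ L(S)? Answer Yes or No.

The string aaac is in L(R) but not in L(S).
So L(R) ⊄ L(S).

No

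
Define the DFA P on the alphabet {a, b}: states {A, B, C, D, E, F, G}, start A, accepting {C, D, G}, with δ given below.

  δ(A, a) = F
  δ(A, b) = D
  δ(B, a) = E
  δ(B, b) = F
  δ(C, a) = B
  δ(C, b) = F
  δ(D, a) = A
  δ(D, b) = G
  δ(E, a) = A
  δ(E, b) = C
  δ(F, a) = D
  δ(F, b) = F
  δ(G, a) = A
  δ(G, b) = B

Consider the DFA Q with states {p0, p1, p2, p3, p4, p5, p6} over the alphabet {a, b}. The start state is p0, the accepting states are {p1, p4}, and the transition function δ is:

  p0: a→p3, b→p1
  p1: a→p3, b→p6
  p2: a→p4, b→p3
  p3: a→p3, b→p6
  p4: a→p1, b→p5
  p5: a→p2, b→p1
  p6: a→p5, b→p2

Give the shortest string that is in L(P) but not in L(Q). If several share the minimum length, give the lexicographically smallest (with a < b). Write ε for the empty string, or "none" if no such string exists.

aa

The string aa is accepted by P but not by Q.
No shorter string lies in the difference, and aa is the lexicographically first length-2 string in L(P) \ L(Q).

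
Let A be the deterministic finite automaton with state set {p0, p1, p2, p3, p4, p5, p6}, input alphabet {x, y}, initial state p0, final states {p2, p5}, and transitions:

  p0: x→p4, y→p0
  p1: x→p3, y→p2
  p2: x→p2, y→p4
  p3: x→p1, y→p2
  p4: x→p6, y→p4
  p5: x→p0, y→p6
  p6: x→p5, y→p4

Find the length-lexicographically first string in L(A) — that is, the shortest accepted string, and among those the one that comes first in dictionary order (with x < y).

xxx

A breadth-first search from p0 reaches an accepting state first via the path p0 → p4 → p6 → p5 on input xxx.
No string of length < 3 is accepted (BFS exhausts all shorter strings without reaching an accepting state), and xxx is the lexicographically least accepting string of length 3.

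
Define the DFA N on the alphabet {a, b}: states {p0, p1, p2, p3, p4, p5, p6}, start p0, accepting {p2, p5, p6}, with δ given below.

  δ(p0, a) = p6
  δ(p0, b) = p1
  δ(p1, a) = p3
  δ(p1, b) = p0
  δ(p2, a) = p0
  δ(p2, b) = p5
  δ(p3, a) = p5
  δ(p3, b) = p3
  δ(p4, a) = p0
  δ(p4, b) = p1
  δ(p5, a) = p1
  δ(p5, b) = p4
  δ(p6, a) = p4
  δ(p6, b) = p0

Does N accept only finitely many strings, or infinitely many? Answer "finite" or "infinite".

infinite

State p0 is reachable from the start and can reach an accepting state, and it lies on the cycle p0 → p1 → p0.
Traversing that cycle any number of times yields accepted strings of unbounded length, so the language is infinite.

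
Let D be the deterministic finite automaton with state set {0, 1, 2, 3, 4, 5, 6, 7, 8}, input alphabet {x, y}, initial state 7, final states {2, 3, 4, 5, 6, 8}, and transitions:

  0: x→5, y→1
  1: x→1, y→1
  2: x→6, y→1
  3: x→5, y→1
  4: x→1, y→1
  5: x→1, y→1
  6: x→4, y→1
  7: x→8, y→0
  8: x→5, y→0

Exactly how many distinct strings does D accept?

The useful subgraph on states {0, 5, 7, 8} is acyclic, so L(D) is finite; the longest accepting path visits 4 useful states, giving maximum string length 3.
Counting accepting paths from 7 by length: 1 of length 1, 2 of length 2, 1 of length 3. Total 4.

4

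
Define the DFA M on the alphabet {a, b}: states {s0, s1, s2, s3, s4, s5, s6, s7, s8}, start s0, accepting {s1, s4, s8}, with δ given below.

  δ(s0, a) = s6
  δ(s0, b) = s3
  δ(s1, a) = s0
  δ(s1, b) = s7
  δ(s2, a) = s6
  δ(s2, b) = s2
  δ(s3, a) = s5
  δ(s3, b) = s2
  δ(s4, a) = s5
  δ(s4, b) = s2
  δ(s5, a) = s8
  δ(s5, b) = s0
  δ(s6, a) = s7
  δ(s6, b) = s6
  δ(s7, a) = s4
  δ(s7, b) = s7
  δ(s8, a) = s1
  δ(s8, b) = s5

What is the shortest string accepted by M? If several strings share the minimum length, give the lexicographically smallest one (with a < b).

aaa

A breadth-first search from s0 reaches an accepting state first via the path s0 → s6 → s7 → s4 on input aaa.
No string of length < 3 is accepted (BFS exhausts all shorter strings without reaching an accepting state), and aaa is the lexicographically least accepting string of length 3.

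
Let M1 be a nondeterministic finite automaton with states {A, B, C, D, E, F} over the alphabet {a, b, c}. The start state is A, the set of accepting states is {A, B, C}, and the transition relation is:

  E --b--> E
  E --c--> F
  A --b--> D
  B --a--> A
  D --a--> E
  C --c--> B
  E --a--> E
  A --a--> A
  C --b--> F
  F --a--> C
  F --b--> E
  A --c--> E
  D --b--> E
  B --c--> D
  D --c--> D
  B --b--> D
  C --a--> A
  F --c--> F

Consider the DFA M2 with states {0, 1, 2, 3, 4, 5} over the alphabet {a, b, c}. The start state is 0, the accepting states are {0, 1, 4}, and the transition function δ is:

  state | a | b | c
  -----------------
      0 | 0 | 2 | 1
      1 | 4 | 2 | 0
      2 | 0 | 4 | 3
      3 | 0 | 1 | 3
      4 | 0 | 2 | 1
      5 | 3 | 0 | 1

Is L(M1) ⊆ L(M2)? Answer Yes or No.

Exploring the product automaton M1 × M2 from the start pair (A, 0), following both machines on each input symbol, reaches 17 state pairs: (A, 0), (D, 2), (E, 1), (E, 0), (E, 4), (D, 3), (E, 2), (F, 0), (F, 1), (F, 3), (C, 0), (C, 4), (F, 2), (B, 1), (A, 4), (D, 0), (D, 1).
M1 accepts in {A, B, C} and M2 accepts in {0, 1, 4}. The reachable pairs whose M1-component is accepting are (A, 0), (C, 0), (C, 4), (B, 1), (A, 4); in each of them the M2-component is accepting too, so the product for L(M1) \ L(M2) (M1-component accepting, M2-component rejecting) has no reachable accepting pair and the difference is empty.
Hence every string in L(M1) is also in L(M2).

Yes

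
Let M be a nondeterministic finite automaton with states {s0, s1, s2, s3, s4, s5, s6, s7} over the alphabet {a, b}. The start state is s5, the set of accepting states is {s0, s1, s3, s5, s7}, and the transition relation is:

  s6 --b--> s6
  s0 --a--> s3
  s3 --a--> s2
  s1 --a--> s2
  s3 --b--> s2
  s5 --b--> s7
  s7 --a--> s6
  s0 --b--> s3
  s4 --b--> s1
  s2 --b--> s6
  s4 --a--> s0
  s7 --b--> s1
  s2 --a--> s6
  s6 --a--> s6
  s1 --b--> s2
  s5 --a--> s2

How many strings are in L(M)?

3

The useful subgraph on states {s1, s5, s7} is acyclic, so L(M) is finite; the longest accepting path visits 3 useful states, giving maximum string length 2.
Counting accepting paths from s5 by length: 1 of length 0, 1 of length 1, 1 of length 2. Total 3.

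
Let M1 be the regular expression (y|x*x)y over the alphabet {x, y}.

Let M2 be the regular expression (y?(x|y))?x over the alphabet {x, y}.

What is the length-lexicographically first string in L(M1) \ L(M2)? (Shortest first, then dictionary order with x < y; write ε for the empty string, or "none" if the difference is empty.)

The string xy is accepted by M1 but not by M2.
No shorter string lies in the difference, and xy is the lexicographically first length-2 string in L(M1) \ L(M2).

xy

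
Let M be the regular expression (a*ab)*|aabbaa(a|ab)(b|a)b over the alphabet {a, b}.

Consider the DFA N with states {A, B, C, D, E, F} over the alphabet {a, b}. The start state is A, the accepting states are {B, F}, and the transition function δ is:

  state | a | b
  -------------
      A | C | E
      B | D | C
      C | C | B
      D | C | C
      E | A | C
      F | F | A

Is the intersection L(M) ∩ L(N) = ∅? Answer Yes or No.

No

The string ab is accepted by both M and N.
Hence L(M) ∩ L(N) ≠ ∅.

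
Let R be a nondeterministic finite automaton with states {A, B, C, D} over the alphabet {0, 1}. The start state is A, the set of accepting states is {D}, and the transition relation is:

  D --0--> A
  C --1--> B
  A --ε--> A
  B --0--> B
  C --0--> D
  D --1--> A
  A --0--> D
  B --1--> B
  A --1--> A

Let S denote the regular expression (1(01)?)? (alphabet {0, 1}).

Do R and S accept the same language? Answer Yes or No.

No

The string 0 is accepted by R but rejected by S.
So L(R) ≠ L(S).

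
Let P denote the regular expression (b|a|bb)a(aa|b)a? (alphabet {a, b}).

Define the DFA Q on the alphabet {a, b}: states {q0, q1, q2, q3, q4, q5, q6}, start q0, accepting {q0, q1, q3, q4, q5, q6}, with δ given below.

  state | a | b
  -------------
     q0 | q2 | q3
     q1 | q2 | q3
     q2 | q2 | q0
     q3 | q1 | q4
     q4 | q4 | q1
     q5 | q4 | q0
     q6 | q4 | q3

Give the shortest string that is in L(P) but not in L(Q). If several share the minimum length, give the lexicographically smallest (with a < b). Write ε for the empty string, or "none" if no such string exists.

The string aaaa is accepted by P but not by Q.
No shorter string lies in the difference, and aaaa is the lexicographically first length-4 string in L(P) \ L(Q).

aaaa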